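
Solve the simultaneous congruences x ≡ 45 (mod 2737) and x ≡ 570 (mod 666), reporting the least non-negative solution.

Write x = 45 + 2737·k. Then 2737·k ≡ 570 − 45 ≡ 525 (mod 666).
Need 2737⁻¹ mod 666. Extended Euclid on (666, 73):
666 = 9·73 + 9
73 = 8·9 + 1
9 = 9·1 + 0
Back-substitute:
1 = 73 − 8·9
1 = −8·666 + 73·73
2737⁻¹ ≡ 73 (mod 666), so k ≡ 73·525 ≡ 363 (mod 666).
x = 45 + 2737·363 = 993576.

993576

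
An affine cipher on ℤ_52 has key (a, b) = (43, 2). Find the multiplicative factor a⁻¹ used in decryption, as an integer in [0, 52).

23

Extended Euclidean algorithm:
52 = 1*43 + 9
43 = 4*9 + 7
9 = 1*7 + 2
7 = 3*2 + 1
2 = 2*1 + 0
gcd = 1, so the inverse exists. Back-substitute:
1 = 7 − 3·2
1 = −3·9 + 4·7
1 = 4·43 − 19·9
1 = −19·52 + 23·43
So 43·23 ≡ 1 (mod 52).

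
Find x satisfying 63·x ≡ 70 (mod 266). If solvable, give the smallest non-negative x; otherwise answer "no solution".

18

First find gcd(63, 266):
266 = 4×63 + 14
63 = 4×14 + 7
14 = 2×7 + 0
gcd = 7 and 7 | 70, so solutions exist. Divide through by 7: 9x ≡ 10 (mod 38).
Now find 9⁻¹ mod 38:
38 = 4·9 + 2
9 = 4·2 + 1
2 = 2·1 + 0
Back-substitute:
1 = 9 − 4·2
1 = −4·38 + 17·9
So 9⁻¹ ≡ 17 (mod 38).
Then x ≡ 17·10 ≡ 18 (mod 38); the smallest non-negative solution is x = 18.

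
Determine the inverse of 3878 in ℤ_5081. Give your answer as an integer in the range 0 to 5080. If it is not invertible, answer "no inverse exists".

Run Euclid on (5081, 3878):
5081 = 1×3878 + 1203
3878 = 3×1203 + 269
1203 = 4×269 + 127
269 = 2×127 + 15
127 = 8×15 + 7
15 = 2×7 + 1
7 = 7×1 + 0
gcd = 1, so the inverse exists. Back-substitute:
1 = 15 − 2·7
1 = −2·127 + 17·15
1 = 17·269 − 36·127
1 = −36·1203 + 161·269
1 = 161·3878 − 519·1203
1 = −519·5081 + 680·3878
So 3878·680 ≡ 1 (mod 5081).

680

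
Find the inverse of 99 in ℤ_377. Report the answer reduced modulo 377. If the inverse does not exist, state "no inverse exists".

278

Extended Euclidean algorithm:
377 = 3×99 + 80
99 = 1×80 + 19
80 = 4×19 + 4
19 = 4×4 + 3
4 = 1×3 + 1
3 = 3×1 + 0
gcd = 1, so the inverse exists. Back-substitute:
1 = 4 − 3
1 = −19 + 5·4
1 = 5·80 − 21·19
1 = −21·99 + 26·80
1 = 26·377 − 99·99
Hence 99⁻¹ ≡ -99 ≡ 278 (mod 377).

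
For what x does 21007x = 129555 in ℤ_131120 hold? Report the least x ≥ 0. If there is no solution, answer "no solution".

80125

First find gcd(21007, 131120):
131120 = 6*21007 + 5078
21007 = 4*5078 + 695
5078 = 7*695 + 213
695 = 3*213 + 56
213 = 3*56 + 45
56 = 1*45 + 11
45 = 4*11 + 1
11 = 11*1 + 0
gcd = 1, so a unique solution mod 131120 exists.
Back-substitute for the Bézout coefficients:
1 = 45 − 4·11
1 = −4·56 + 5·45
1 = 5·213 − 19·56
1 = −19·695 + 62·213
1 = 62·5078 − 453·695
1 = −453·21007 + 1874·5078
1 = 1874·131120 − 11697·21007
So 21007·(-11697) ≡ 1 (mod 131120), giving 21007⁻¹ ≡ 119423.
x ≡ 21007⁻¹·129555 ≡ 119423·129555 ≡ 80125 (mod 131120).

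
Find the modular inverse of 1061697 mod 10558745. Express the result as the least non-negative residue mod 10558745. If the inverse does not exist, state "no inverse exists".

gcd(10558745, 1061697) by repeated division:
10558745 = 9·1061697 + 1003472
1061697 = 1·1003472 + 58225
1003472 = 17·58225 + 13647
58225 = 4·13647 + 3637
13647 = 3·3637 + 2736
3637 = 1·2736 + 901
2736 = 3·901 + 33
901 = 27·33 + 10
33 = 3·10 + 3
10 = 3·3 + 1
3 = 3·1 + 0
Since gcd(1061697, 10558745) = 1, back-substitute to write 1 as a combination:
1 = 10 − 3·3
1 = −3·33 + 10·10
1 = 10·901 − 273·33
1 = −273·2736 + 829·901
1 = 829·3637 − 1102·2736
1 = −1102·13647 + 4135·3637
1 = 4135·58225 − 17642·13647
1 = −17642·1003472 + 304049·58225
1 = 304049·1061697 − 321691·1003472
1 = −321691·10558745 + 3199268·1061697
So 1061697·3199268 ≡ 1 (mod 10558745).

3199268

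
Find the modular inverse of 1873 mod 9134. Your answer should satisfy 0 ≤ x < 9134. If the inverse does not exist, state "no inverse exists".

7671

Run Euclid on (9134, 1873):
9134 = 4×1873 + 1642
1873 = 1×1642 + 231
1642 = 7×231 + 25
231 = 9×25 + 6
25 = 4×6 + 1
6 = 6×1 + 0
The gcd is 1. Working backward:
1 = 25 − 4·6
1 = −4·231 + 37·25
1 = 37·1642 − 263·231
1 = −263·1873 + 300·1642
1 = 300·9134 − 1463·1873
So 1873·(-1463) ≡ 1 (mod 9134), and -1463 ≡ 7671 (mod 9134).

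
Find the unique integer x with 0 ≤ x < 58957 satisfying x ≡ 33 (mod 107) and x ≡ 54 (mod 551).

Write x = 33 + 107·k. Then 107·k ≡ 54 − 33 ≡ 21 (mod 551).
Need 107⁻¹ mod 551. Extended Euclid on (551, 107):
551 = 5×107 + 16
107 = 6×16 + 11
16 = 1×11 + 5
11 = 2×5 + 1
5 = 5×1 + 0
Back-substitute:
1 = 11 − 2·5
1 = −2·16 + 3·11
1 = 3·107 − 20·16
1 = −20·551 + 103·107
107⁻¹ ≡ 103 (mod 551), so k ≡ 103·21 ≡ 510 (mod 551).
x = 33 + 107·510 = 54603.

54603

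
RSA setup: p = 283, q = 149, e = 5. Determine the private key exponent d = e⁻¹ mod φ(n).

33389

φ(n) = (p−1)(q−1) = 282·148 = 41736.
Need d with 5·d ≡ 1 (mod 41736). Apply the extended Euclidean algorithm:
41736 = 8347·5 + 1
5 = 5·1 + 0
Back-substitute:
1 = 41736 − 8347·5
So 5·(-8347) ≡ 1 (mod 41736), hence d ≡ -8347 ≡ 33389 (mod 41736).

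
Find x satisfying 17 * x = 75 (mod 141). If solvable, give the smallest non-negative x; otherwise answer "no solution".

First find gcd(17, 141):
141 = 8×17 + 5
17 = 3×5 + 2
5 = 2×2 + 1
2 = 2×1 + 0
gcd = 1, so a unique solution mod 141 exists.
Back-substitute for the Bézout coefficients:
1 = 5 − 2·2
1 = −2·17 + 7·5
1 = 7·141 − 58·17
So 17·(-58) ≡ 1 (mod 141), giving 17⁻¹ ≡ 83.
x ≡ 17⁻¹·75 ≡ 83·75 ≡ 21 (mod 141).

21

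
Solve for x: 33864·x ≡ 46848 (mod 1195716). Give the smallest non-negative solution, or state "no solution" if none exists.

70267

First find gcd(33864, 1195716):
1195716 = 35*33864 + 10476
33864 = 3*10476 + 2436
10476 = 4*2436 + 732
2436 = 3*732 + 240
732 = 3*240 + 12
240 = 20*12 + 0
gcd = 12 and 12 | 46848, so solutions exist. Divide through by 12: 2822x ≡ 3904 (mod 99643).
Now find 2822⁻¹ mod 99643:
99643 = 35*2822 + 873
2822 = 3*873 + 203
873 = 4*203 + 61
203 = 3*61 + 20
61 = 3*20 + 1
20 = 20*1 + 0
Back-substitute:
1 = 61 − 3·20
1 = −3·203 + 10·61
1 = 10·873 − 43·203
1 = −43·2822 + 139·873
1 = 139·99643 − 4908·2822
So 2822·(-4908) ≡ 1 (mod 99643), i.e. 2822⁻¹ ≡ 94735.
Then x ≡ 94735·3904 ≡ 70267 (mod 99643); the smallest non-negative solution is x = 70267.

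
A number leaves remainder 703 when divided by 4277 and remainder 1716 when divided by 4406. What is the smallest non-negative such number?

10192794

Write x = 703 + 4277·k. Then 4277·k ≡ 1716 − 703 ≡ 1013 (mod 4406).
Need 4277⁻¹ mod 4406. Extended Euclid on (4406, 4277):
4406 = 1×4277 + 129
4277 = 33×129 + 20
129 = 6×20 + 9
20 = 2×9 + 2
9 = 4×2 + 1
2 = 2×1 + 0
Back-substitute:
1 = 9 − 4·2
1 = −4·20 + 9·9
1 = 9·129 − 58·20
1 = −58·4277 + 1923·129
1 = 1923·4406 − 1981·4277
4277⁻¹ ≡ 2425 (mod 4406), so k ≡ 2425·1013 ≡ 2383 (mod 4406).
x = 703 + 4277·2383 = 10192794.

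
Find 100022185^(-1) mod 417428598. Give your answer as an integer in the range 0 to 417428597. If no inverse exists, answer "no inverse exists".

Extended Euclidean algorithm:
417428598 = 4*100022185 + 17339858
100022185 = 5*17339858 + 13322895
17339858 = 1*13322895 + 4016963
13322895 = 3*4016963 + 1272006
4016963 = 3*1272006 + 200945
1272006 = 6*200945 + 66336
200945 = 3*66336 + 1937
66336 = 34*1937 + 478
1937 = 4*478 + 25
478 = 19*25 + 3
25 = 8*3 + 1
3 = 3*1 + 0
Since gcd(100022185, 417428598) = 1, back-substitute to write 1 as a combination:
1 = 25 − 8·3
1 = −8·478 + 153·25
1 = 153·1937 − 620·478
1 = −620·66336 + 21233·1937
1 = 21233·200945 − 64319·66336
1 = −64319·1272006 + 407147·200945
1 = 407147·4016963 − 1285760·1272006
1 = −1285760·13322895 + 4264427·4016963
1 = 4264427·17339858 − 5550187·13322895
1 = −5550187·100022185 + 32015362·17339858
1 = 32015362·417428598 − 133611635·100022185
So 100022185·(-133611635) ≡ 1 (mod 417428598), and -133611635 ≡ 283816963 (mod 417428598).

283816963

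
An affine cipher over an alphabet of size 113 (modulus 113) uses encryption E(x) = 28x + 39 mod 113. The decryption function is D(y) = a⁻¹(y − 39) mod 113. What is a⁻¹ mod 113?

gcd(113, 28) by repeated division:
113 = 4×28 + 1
28 = 28×1 + 0
Since gcd(28, 113) = 1, back-substitute to write 1 as a combination:
1 = 113 − 4·28
Hence 28⁻¹ ≡ -4 ≡ 109 (mod 113).

109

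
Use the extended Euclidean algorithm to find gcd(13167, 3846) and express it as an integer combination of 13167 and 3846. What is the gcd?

3

Repeated division:
13167 = 3×3846 + 1629
3846 = 2×1629 + 588
1629 = 2×588 + 453
588 = 1×453 + 135
453 = 3×135 + 48
135 = 2×48 + 39
48 = 1×39 + 9
39 = 4×9 + 3
9 = 3×3 + 0
gcd(13167, 3846) = 3.
Working backward:
3 = 39 − 4·9
3 = −4·48 + 5·39
3 = 5·135 − 14·48
3 = −14·453 + 47·135
3 = 47·588 − 61·453
3 = −61·1629 + 169·588
3 = 169·3846 − 399·1629
3 = −399·13167 + 1366·3846
So 3 = (-399)·13167 + (1366)·3846.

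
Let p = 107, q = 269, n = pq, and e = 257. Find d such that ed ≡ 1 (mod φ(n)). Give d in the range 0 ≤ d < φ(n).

5969

φ(n) = (p−1)(q−1) = 106·268 = 28408.
Need d with 257·d ≡ 1 (mod 28408). Apply the extended Euclidean algorithm:
28408 = 110·257 + 138
257 = 1·138 + 119
138 = 1·119 + 19
119 = 6·19 + 5
19 = 3·5 + 4
5 = 1·4 + 1
4 = 4·1 + 0
Back-substitute:
1 = 5 − 4
1 = −19 + 4·5
1 = 4·119 − 25·19
1 = −25·138 + 29·119
1 = 29·257 − 54·138
1 = −54·28408 + 5969·257
So 257·5969 ≡ 1 (mod 28408), hence d = 5969.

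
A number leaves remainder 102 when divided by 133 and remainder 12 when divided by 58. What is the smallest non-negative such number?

3028

Write x = 102 + 133·k. Then 133·k ≡ 12 − 102 ≡ 26 (mod 58).
Need 133⁻¹ mod 58. Extended Euclid on (58, 17):
58 = 3×17 + 7
17 = 2×7 + 3
7 = 2×3 + 1
3 = 3×1 + 0
Back-substitute:
1 = 7 − 2·3
1 = −2·17 + 5·7
1 = 5·58 − 17·17
133⁻¹ ≡ 41 (mod 58), so k ≡ 41·26 ≡ 22 (mod 58).
x = 102 + 133·22 = 3028.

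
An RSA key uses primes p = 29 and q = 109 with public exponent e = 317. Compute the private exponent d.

φ(n) = (p−1)(q−1) = 28·108 = 3024.
Need d with 317·d ≡ 1 (mod 3024). Apply the extended Euclidean algorithm:
3024 = 9*317 + 171
317 = 1*171 + 146
171 = 1*146 + 25
146 = 5*25 + 21
25 = 1*21 + 4
21 = 5*4 + 1
4 = 4*1 + 0
Back-substitute:
1 = 21 − 5·4
1 = −5·25 + 6·21
1 = 6·146 − 35·25
1 = −35·171 + 41·146
1 = 41·317 − 76·171
1 = −76·3024 + 725·317
So 317·725 ≡ 1 (mod 3024), hence d = 725.

725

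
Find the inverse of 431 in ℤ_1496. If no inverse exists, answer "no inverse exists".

479

Run Euclid on (1496, 431):
1496 = 3·431 + 203
431 = 2·203 + 25
203 = 8·25 + 3
25 = 8·3 + 1
3 = 3·1 + 0
gcd = 1, so the inverse exists. Back-substitute:
1 = 25 − 8·3
1 = −8·203 + 65·25
1 = 65·431 − 138·203
1 = −138·1496 + 479·431
So 431·479 ≡ 1 (mod 1496).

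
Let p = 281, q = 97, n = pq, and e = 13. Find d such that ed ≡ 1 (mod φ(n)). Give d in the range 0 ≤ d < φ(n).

20677

φ(n) = (p−1)(q−1) = 280·96 = 26880.
Need d with 13·d ≡ 1 (mod 26880). Apply the extended Euclidean algorithm:
26880 = 2067·13 + 9
13 = 1·9 + 4
9 = 2·4 + 1
4 = 4·1 + 0
Back-substitute:
1 = 9 − 2·4
1 = −2·13 + 3·9
1 = 3·26880 − 6203·13
So 13·(-6203) ≡ 1 (mod 26880), hence d ≡ -6203 ≡ 20677 (mod 26880).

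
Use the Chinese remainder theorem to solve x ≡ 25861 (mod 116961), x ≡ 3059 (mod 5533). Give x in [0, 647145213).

Write x = 25861 + 116961·k. Then 116961·k ≡ 3059 − 25861 ≡ 4863 (mod 5533).
Need 116961⁻¹ mod 5533. Extended Euclid on (5533, 768):
5533 = 7·768 + 157
768 = 4·157 + 140
157 = 1·140 + 17
140 = 8·17 + 4
17 = 4·4 + 1
4 = 4·1 + 0
Back-substitute:
1 = 17 − 4·4
1 = −4·140 + 33·17
1 = 33·157 − 37·140
1 = −37·768 + 181·157
1 = 181·5533 − 1304·768
116961⁻¹ ≡ 4229 (mod 5533), so k ≡ 4229·4863 ≡ 4999 (mod 5533).
x = 25861 + 116961·4999 = 584713900.

584713900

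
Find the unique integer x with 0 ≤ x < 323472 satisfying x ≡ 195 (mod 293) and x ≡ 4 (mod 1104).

163396

Write x = 195 + 293·k. Then 293·k ≡ 4 − 195 ≡ 913 (mod 1104).
Need 293⁻¹ mod 1104. Extended Euclid on (1104, 293):
1104 = 3×293 + 225
293 = 1×225 + 68
225 = 3×68 + 21
68 = 3×21 + 5
21 = 4×5 + 1
5 = 5×1 + 0
Back-substitute:
1 = 21 − 4·5
1 = −4·68 + 13·21
1 = 13·225 − 43·68
1 = −43·293 + 56·225
1 = 56·1104 − 211·293
293⁻¹ ≡ 893 (mod 1104), so k ≡ 893·913 ≡ 557 (mod 1104).
x = 195 + 293·557 = 163396.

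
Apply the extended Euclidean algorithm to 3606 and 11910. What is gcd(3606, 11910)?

Euclidean algorithm:
11910 = 3*3606 + 1092
3606 = 3*1092 + 330
1092 = 3*330 + 102
330 = 3*102 + 24
102 = 4*24 + 6
24 = 4*6 + 0
gcd(3606, 11910) = 6.
Express as a combination:
6 = 102 − 4·24
6 = −4·330 + 13·102
6 = 13·1092 − 43·330
6 = −43·3606 + 142·1092
6 = 142·11910 − 469·3606
So 6 = (142)·11910 + (-469)·3606.

6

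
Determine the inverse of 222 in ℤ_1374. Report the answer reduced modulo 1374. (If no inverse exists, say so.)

Compute gcd(222, 1374):
1374 = 6*222 + 42
222 = 5*42 + 12
42 = 3*12 + 6
12 = 2*6 + 0
The gcd is 6, not 1, hence no inverse exists.

no inverse exists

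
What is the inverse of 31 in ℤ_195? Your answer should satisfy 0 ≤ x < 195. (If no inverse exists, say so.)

gcd(195, 31) by repeated division:
195 = 6×31 + 9
31 = 3×9 + 4
9 = 2×4 + 1
4 = 4×1 + 0
The gcd is 1. Working backward:
1 = 9 − 2·4
1 = −2·31 + 7·9
1 = 7·195 − 44·31
Hence 31⁻¹ ≡ -44 ≡ 151 (mod 195).

151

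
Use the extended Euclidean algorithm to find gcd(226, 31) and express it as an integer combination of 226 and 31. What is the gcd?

1

Repeated division:
226 = 7×31 + 9
31 = 3×9 + 4
9 = 2×4 + 1
4 = 4×1 + 0
gcd(226, 31) = 1.
Working backward:
1 = 9 − 2·4
1 = −2·31 + 7·9
1 = 7·226 − 51·31
So 1 = (7)·226 + (-51)·31.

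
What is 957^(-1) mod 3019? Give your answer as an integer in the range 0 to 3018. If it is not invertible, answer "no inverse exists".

2713

Extended Euclidean algorithm:
3019 = 3×957 + 148
957 = 6×148 + 69
148 = 2×69 + 10
69 = 6×10 + 9
10 = 1×9 + 1
9 = 9×1 + 0
Since gcd(957, 3019) = 1, back-substitute to write 1 as a combination:
1 = 10 − 9
1 = −69 + 7·10
1 = 7·148 − 15·69
1 = −15·957 + 97·148
1 = 97·3019 − 306·957
So 957·(-306) ≡ 1 (mod 3019), and -306 ≡ 2713 (mod 3019).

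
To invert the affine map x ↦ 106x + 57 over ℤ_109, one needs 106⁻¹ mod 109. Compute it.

36

Extended Euclidean algorithm:
109 = 1·106 + 3
106 = 35·3 + 1
3 = 3·1 + 0
gcd = 1, so the inverse exists. Back-substitute:
1 = 106 − 35·3
1 = −35·109 + 36·106
So 106·36 ≡ 1 (mod 109).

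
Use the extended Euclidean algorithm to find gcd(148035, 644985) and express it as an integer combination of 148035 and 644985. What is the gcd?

15

Euclidean algorithm:
644985 = 4·148035 + 52845
148035 = 2·52845 + 42345
52845 = 1·42345 + 10500
42345 = 4·10500 + 345
10500 = 30·345 + 150
345 = 2·150 + 45
150 = 3·45 + 15
45 = 3·15 + 0
gcd(148035, 644985) = 15.
Express as a combination:
15 = 150 − 3·45
15 = −3·345 + 7·150
15 = 7·10500 − 213·345
15 = −213·42345 + 859·10500
15 = 859·52845 − 1072·42345
15 = −1072·148035 + 3003·52845
15 = 3003·644985 − 13084·148035
So 15 = (3003)·644985 + (-13084)·148035.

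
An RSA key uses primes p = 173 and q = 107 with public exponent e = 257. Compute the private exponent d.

φ(n) = (p−1)(q−1) = 172·106 = 18232.
Need d with 257·d ≡ 1 (mod 18232). Apply the extended Euclidean algorithm:
18232 = 70×257 + 242
257 = 1×242 + 15
242 = 16×15 + 2
15 = 7×2 + 1
2 = 2×1 + 0
Back-substitute:
1 = 15 − 7·2
1 = −7·242 + 113·15
1 = 113·257 − 120·242
1 = −120·18232 + 8513·257
So 257·8513 ≡ 1 (mod 18232), hence d = 8513.

8513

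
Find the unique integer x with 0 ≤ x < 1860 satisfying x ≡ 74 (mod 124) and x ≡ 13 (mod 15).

1438

Write x = 74 + 124·k. Then 124·k ≡ 13 − 74 ≡ 14 (mod 15).
Need 124⁻¹ mod 15. Extended Euclid on (15, 4):
15 = 3*4 + 3
4 = 1*3 + 1
3 = 3*1 + 0
Back-substitute:
1 = 4 − 3
1 = −15 + 4·4
124⁻¹ ≡ 4 (mod 15), so k ≡ 4·14 ≡ 11 (mod 15).
x = 74 + 124·11 = 1438.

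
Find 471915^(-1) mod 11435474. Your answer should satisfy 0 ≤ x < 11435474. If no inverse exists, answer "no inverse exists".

gcd(11435474, 471915) by repeated division:
11435474 = 24·471915 + 109514
471915 = 4·109514 + 33859
109514 = 3·33859 + 7937
33859 = 4·7937 + 2111
7937 = 3·2111 + 1604
2111 = 1·1604 + 507
1604 = 3·507 + 83
507 = 6·83 + 9
83 = 9·9 + 2
9 = 4·2 + 1
2 = 2·1 + 0
Since gcd(471915, 11435474) = 1, back-substitute to write 1 as a combination:
1 = 9 − 4·2
1 = −4·83 + 37·9
1 = 37·507 − 226·83
1 = −226·1604 + 715·507
1 = 715·2111 − 941·1604
1 = −941·7937 + 3538·2111
1 = 3538·33859 − 15093·7937
1 = −15093·109514 + 48817·33859
1 = 48817·471915 − 210361·109514
1 = −210361·11435474 + 5097481·471915
So 471915·5097481 ≡ 1 (mod 11435474).

5097481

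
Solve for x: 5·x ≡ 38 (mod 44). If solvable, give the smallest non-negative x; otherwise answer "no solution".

34

First find gcd(5, 44):
44 = 8×5 + 4
5 = 1×4 + 1
4 = 4×1 + 0
gcd = 1, so a unique solution mod 44 exists.
Back-substitute for the Bézout coefficients:
1 = 5 − 4
1 = −44 + 9·5
So 5·(9) ≡ 1 (mod 44), giving 5⁻¹ ≡ 9.
x ≡ 5⁻¹·38 ≡ 9·38 ≡ 34 (mod 44).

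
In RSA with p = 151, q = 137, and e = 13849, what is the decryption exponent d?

16249

φ(n) = (p−1)(q−1) = 150·136 = 20400.
Need d with 13849·d ≡ 1 (mod 20400). Apply the extended Euclidean algorithm:
20400 = 1×13849 + 6551
13849 = 2×6551 + 747
6551 = 8×747 + 575
747 = 1×575 + 172
575 = 3×172 + 59
172 = 2×59 + 54
59 = 1×54 + 5
54 = 10×5 + 4
5 = 1×4 + 1
4 = 4×1 + 0
Back-substitute:
1 = 5 − 4
1 = −54 + 11·5
1 = 11·59 − 12·54
1 = −12·172 + 35·59
1 = 35·575 − 117·172
1 = −117·747 + 152·575
1 = 152·6551 − 1333·747
1 = −1333·13849 + 2818·6551
1 = 2818·20400 − 4151·13849
So 13849·(-4151) ≡ 1 (mod 20400), hence d ≡ -4151 ≡ 16249 (mod 20400).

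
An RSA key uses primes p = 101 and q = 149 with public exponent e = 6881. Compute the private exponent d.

3921

φ(n) = (p−1)(q−1) = 100·148 = 14800.
Need d with 6881·d ≡ 1 (mod 14800). Apply the extended Euclidean algorithm:
14800 = 2·6881 + 1038
6881 = 6·1038 + 653
1038 = 1·653 + 385
653 = 1·385 + 268
385 = 1·268 + 117
268 = 2·117 + 34
117 = 3·34 + 15
34 = 2·15 + 4
15 = 3·4 + 3
4 = 1·3 + 1
3 = 3·1 + 0
Back-substitute:
1 = 4 − 3
1 = −15 + 4·4
1 = 4·34 − 9·15
1 = −9·117 + 31·34
1 = 31·268 − 71·117
1 = −71·385 + 102·268
1 = 102·653 − 173·385
1 = −173·1038 + 275·653
1 = 275·6881 − 1823·1038
1 = −1823·14800 + 3921·6881
So 6881·3921 ≡ 1 (mod 14800), hence d = 3921.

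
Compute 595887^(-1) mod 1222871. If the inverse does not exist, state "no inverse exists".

Run Euclid on (1222871, 595887):
1222871 = 2*595887 + 31097
595887 = 19*31097 + 5044
31097 = 6*5044 + 833
5044 = 6*833 + 46
833 = 18*46 + 5
46 = 9*5 + 1
5 = 5*1 + 0
gcd = 1, so the inverse exists. Back-substitute:
1 = 46 − 9·5
1 = −9·833 + 163·46
1 = 163·5044 − 987·833
1 = −987·31097 + 6085·5044
1 = 6085·595887 − 116602·31097
1 = −116602·1222871 + 239289·595887
So 595887·239289 ≡ 1 (mod 1222871).

239289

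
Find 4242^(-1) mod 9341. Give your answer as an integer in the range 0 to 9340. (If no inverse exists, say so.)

Run Euclid on (9341, 4242):
9341 = 2×4242 + 857
4242 = 4×857 + 814
857 = 1×814 + 43
814 = 18×43 + 40
43 = 1×40 + 3
40 = 13×3 + 1
3 = 3×1 + 0
gcd = 1, so the inverse exists. Back-substitute:
1 = 40 − 13·3
1 = −13·43 + 14·40
1 = 14·814 − 265·43
1 = −265·857 + 279·814
1 = 279·4242 − 1381·857
1 = −1381·9341 + 3041·4242
So 4242·3041 ≡ 1 (mod 9341).

3041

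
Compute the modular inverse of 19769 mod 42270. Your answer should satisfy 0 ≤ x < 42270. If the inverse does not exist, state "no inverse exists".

10289

Extended Euclidean algorithm:
42270 = 2·19769 + 2732
19769 = 7·2732 + 645
2732 = 4·645 + 152
645 = 4·152 + 37
152 = 4·37 + 4
37 = 9·4 + 1
4 = 4·1 + 0
gcd = 1, so the inverse exists. Back-substitute:
1 = 37 − 9·4
1 = −9·152 + 37·37
1 = 37·645 − 157·152
1 = −157·2732 + 665·645
1 = 665·19769 − 4812·2732
1 = −4812·42270 + 10289·19769
So 19769·10289 ≡ 1 (mod 42270).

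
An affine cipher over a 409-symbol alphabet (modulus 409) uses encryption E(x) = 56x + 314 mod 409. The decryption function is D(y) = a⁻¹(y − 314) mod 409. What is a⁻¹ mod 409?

168

gcd(409, 56) by repeated division:
409 = 7·56 + 17
56 = 3·17 + 5
17 = 3·5 + 2
5 = 2·2 + 1
2 = 2·1 + 0
The gcd is 1. Working backward:
1 = 5 − 2·2
1 = −2·17 + 7·5
1 = 7·56 − 23·17
1 = −23·409 + 168·56
So 56·168 ≡ 1 (mod 409).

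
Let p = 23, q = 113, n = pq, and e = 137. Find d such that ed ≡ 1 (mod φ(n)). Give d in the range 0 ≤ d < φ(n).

φ(n) = (p−1)(q−1) = 22·112 = 2464.
Need d with 137·d ≡ 1 (mod 2464). Apply the extended Euclidean algorithm:
2464 = 17×137 + 135
137 = 1×135 + 2
135 = 67×2 + 1
2 = 2×1 + 0
Back-substitute:
1 = 135 − 67·2
1 = −67·137 + 68·135
1 = 68·2464 − 1223·137
So 137·(-1223) ≡ 1 (mod 2464), hence d ≡ -1223 ≡ 1241 (mod 2464).

1241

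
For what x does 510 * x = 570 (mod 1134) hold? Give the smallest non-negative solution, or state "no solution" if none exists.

179

First find gcd(510, 1134):
1134 = 2×510 + 114
510 = 4×114 + 54
114 = 2×54 + 6
54 = 9×6 + 0
gcd = 6 and 6 | 570, so solutions exist. Divide through by 6: 85x ≡ 95 (mod 189).
Now find 85⁻¹ mod 189:
189 = 2*85 + 19
85 = 4*19 + 9
19 = 2*9 + 1
9 = 9*1 + 0
Back-substitute:
1 = 19 − 2·9
1 = −2·85 + 9·19
1 = 9·189 − 20·85
So 85·(-20) ≡ 1 (mod 189), i.e. 85⁻¹ ≡ 169.
Then x ≡ 169·95 ≡ 179 (mod 189); the smallest non-negative solution is x = 179.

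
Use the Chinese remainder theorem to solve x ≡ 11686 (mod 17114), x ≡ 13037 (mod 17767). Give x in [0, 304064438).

Write x = 11686 + 17114·k. Then 17114·k ≡ 13037 − 11686 ≡ 1351 (mod 17767).
Need 17114⁻¹ mod 17767. Extended Euclid on (17767, 17114):
17767 = 1·17114 + 653
17114 = 26·653 + 136
653 = 4·136 + 109
136 = 1·109 + 27
109 = 4·27 + 1
27 = 27·1 + 0
Back-substitute:
1 = 109 − 4·27
1 = −4·136 + 5·109
1 = 5·653 − 24·136
1 = −24·17114 + 629·653
1 = 629·17767 − 653·17114
17114⁻¹ ≡ 17114 (mod 17767), so k ≡ 17114·1351 ≡ 6147 (mod 17767).
x = 11686 + 17114·6147 = 105211444.

105211444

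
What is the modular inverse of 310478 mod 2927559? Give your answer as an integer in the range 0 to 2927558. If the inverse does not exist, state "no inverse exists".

Apply the Euclidean algorithm to 2927559 and 310478:
2927559 = 9×310478 + 133257
310478 = 2×133257 + 43964
133257 = 3×43964 + 1365
43964 = 32×1365 + 284
1365 = 4×284 + 229
284 = 1×229 + 55
229 = 4×55 + 9
55 = 6×9 + 1
9 = 9×1 + 0
The gcd is 1. Working backward:
1 = 55 − 6·9
1 = −6·229 + 25·55
1 = 25·284 − 31·229
1 = −31·1365 + 149·284
1 = 149·43964 − 4799·1365
1 = −4799·133257 + 14546·43964
1 = 14546·310478 − 33891·133257
1 = −33891·2927559 + 319565·310478
So 310478·319565 ≡ 1 (mod 2927559).

319565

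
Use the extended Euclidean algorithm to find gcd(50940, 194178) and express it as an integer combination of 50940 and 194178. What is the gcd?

Euclidean algorithm:
194178 = 3×50940 + 41358
50940 = 1×41358 + 9582
41358 = 4×9582 + 3030
9582 = 3×3030 + 492
3030 = 6×492 + 78
492 = 6×78 + 24
78 = 3×24 + 6
24 = 4×6 + 0
gcd(50940, 194178) = 6.
Express as a combination:
6 = 78 − 3·24
6 = −3·492 + 19·78
6 = 19·3030 − 117·492
6 = −117·9582 + 370·3030
6 = 370·41358 − 1597·9582
6 = −1597·50940 + 1967·41358
6 = 1967·194178 − 7498·50940
So 6 = (1967)·194178 + (-7498)·50940.

6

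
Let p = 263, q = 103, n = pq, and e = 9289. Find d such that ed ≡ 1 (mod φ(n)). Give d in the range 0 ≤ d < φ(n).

3133

φ(n) = (p−1)(q−1) = 262·102 = 26724.
Need d with 9289·d ≡ 1 (mod 26724). Apply the extended Euclidean algorithm:
26724 = 2*9289 + 8146
9289 = 1*8146 + 1143
8146 = 7*1143 + 145
1143 = 7*145 + 128
145 = 1*128 + 17
128 = 7*17 + 9
17 = 1*9 + 8
9 = 1*8 + 1
8 = 8*1 + 0
Back-substitute:
1 = 9 − 8
1 = −17 + 2·9
1 = 2·128 − 15·17
1 = −15·145 + 17·128
1 = 17·1143 − 134·145
1 = −134·8146 + 955·1143
1 = 955·9289 − 1089·8146
1 = −1089·26724 + 3133·9289
So 9289·3133 ≡ 1 (mod 26724), hence d = 3133.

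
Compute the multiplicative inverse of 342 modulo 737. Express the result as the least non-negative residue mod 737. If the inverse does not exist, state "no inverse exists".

584

Extended Euclidean algorithm:
737 = 2·342 + 53
342 = 6·53 + 24
53 = 2·24 + 5
24 = 4·5 + 4
5 = 1·4 + 1
4 = 4·1 + 0
Since gcd(342, 737) = 1, back-substitute to write 1 as a combination:
1 = 5 − 4
1 = −24 + 5·5
1 = 5·53 − 11·24
1 = −11·342 + 71·53
1 = 71·737 − 153·342
So 342·(-153) ≡ 1 (mod 737), and -153 ≡ 584 (mod 737).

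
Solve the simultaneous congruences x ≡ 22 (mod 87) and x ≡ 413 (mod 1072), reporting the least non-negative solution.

Write x = 22 + 87·k. Then 87·k ≡ 413 − 22 ≡ 391 (mod 1072).
Need 87⁻¹ mod 1072. Extended Euclid on (1072, 87):
1072 = 12*87 + 28
87 = 3*28 + 3
28 = 9*3 + 1
3 = 3*1 + 0
Back-substitute:
1 = 28 − 9·3
1 = −9·87 + 28·28
1 = 28·1072 − 345·87
87⁻¹ ≡ 727 (mod 1072), so k ≡ 727·391 ≡ 177 (mod 1072).
x = 22 + 87·177 = 15421.

15421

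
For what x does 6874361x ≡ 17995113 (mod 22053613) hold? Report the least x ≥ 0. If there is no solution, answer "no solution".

3693468

First find gcd(6874361, 22053613):
22053613 = 3·6874361 + 1430530
6874361 = 4·1430530 + 1152241
1430530 = 1·1152241 + 278289
1152241 = 4·278289 + 39085
278289 = 7·39085 + 4694
39085 = 8·4694 + 1533
4694 = 3·1533 + 95
1533 = 16·95 + 13
95 = 7·13 + 4
13 = 3·4 + 1
4 = 4·1 + 0
gcd = 1, so a unique solution mod 22053613 exists.
Back-substitute for the Bézout coefficients:
1 = 13 − 3·4
1 = −3·95 + 22·13
1 = 22·1533 − 355·95
1 = −355·4694 + 1087·1533
1 = 1087·39085 − 9051·4694
1 = −9051·278289 + 64444·39085
1 = 64444·1152241 − 266827·278289
1 = −266827·1430530 + 331271·1152241
1 = 331271·6874361 − 1591911·1430530
1 = −1591911·22053613 + 5107004·6874361
So 6874361·(5107004) ≡ 1 (mod 22053613), giving 6874361⁻¹ ≡ 5107004.
x ≡ 6874361⁻¹·17995113 ≡ 5107004·17995113 ≡ 3693468 (mod 22053613).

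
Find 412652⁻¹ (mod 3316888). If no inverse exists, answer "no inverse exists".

Compute gcd(412652, 3316888):
3316888 = 8·412652 + 15672
412652 = 26·15672 + 5180
15672 = 3·5180 + 132
5180 = 39·132 + 32
132 = 4·32 + 4
32 = 8·4 + 0
The gcd is 4, not 1, hence no inverse exists.

no inverse exists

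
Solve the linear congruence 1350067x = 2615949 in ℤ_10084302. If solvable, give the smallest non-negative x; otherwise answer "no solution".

First find gcd(1350067, 10084302):
10084302 = 7*1350067 + 633833
1350067 = 2*633833 + 82401
633833 = 7*82401 + 57026
82401 = 1*57026 + 25375
57026 = 2*25375 + 6276
25375 = 4*6276 + 271
6276 = 23*271 + 43
271 = 6*43 + 13
43 = 3*13 + 4
13 = 3*4 + 1
4 = 4*1 + 0
gcd = 1, so a unique solution mod 10084302 exists.
Back-substitute for the Bézout coefficients:
1 = 13 − 3·4
1 = −3·43 + 10·13
1 = 10·271 − 63·43
1 = −63·6276 + 1459·271
1 = 1459·25375 − 5899·6276
1 = −5899·57026 + 13257·25375
1 = 13257·82401 − 19156·57026
1 = −19156·633833 + 147349·82401
1 = 147349·1350067 − 313854·633833
1 = −313854·10084302 + 2344327·1350067
So 1350067·(2344327) ≡ 1 (mod 10084302), giving 1350067⁻¹ ≡ 2344327.
x ≡ 1350067⁻¹·2615949 ≡ 2344327·2615949 ≡ 2705949 (mod 10084302).

2705949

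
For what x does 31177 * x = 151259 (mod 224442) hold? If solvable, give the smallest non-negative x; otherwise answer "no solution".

First find gcd(31177, 224442):
224442 = 7×31177 + 6203
31177 = 5×6203 + 162
6203 = 38×162 + 47
162 = 3×47 + 21
47 = 2×21 + 5
21 = 4×5 + 1
5 = 5×1 + 0
gcd = 1, so a unique solution mod 224442 exists.
Back-substitute for the Bézout coefficients:
1 = 21 − 4·5
1 = −4·47 + 9·21
1 = 9·162 − 31·47
1 = −31·6203 + 1187·162
1 = 1187·31177 − 5966·6203
1 = −5966·224442 + 42949·31177
So 31177·(42949) ≡ 1 (mod 224442), giving 31177⁻¹ ≡ 42949.
x ≡ 31177⁻¹·151259 ≡ 42949·151259 ≡ 173543 (mod 224442).

173543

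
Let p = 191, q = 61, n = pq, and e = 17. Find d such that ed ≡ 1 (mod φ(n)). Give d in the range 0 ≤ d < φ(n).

3353

φ(n) = (p−1)(q−1) = 190·60 = 11400.
Need d with 17·d ≡ 1 (mod 11400). Apply the extended Euclidean algorithm:
11400 = 670*17 + 10
17 = 1*10 + 7
10 = 1*7 + 3
7 = 2*3 + 1
3 = 3*1 + 0
Back-substitute:
1 = 7 − 2·3
1 = −2·10 + 3·7
1 = 3·17 − 5·10
1 = −5·11400 + 3353·17
So 17·3353 ≡ 1 (mod 11400), hence d = 3353.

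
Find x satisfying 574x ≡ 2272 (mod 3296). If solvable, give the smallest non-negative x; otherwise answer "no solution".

First find gcd(574, 3296):
3296 = 5×574 + 426
574 = 1×426 + 148
426 = 2×148 + 130
148 = 1×130 + 18
130 = 7×18 + 4
18 = 4×4 + 2
4 = 2×2 + 0
gcd = 2 and 2 | 2272, so solutions exist. Divide through by 2: 287x ≡ 1136 (mod 1648).
Now find 287⁻¹ mod 1648:
1648 = 5×287 + 213
287 = 1×213 + 74
213 = 2×74 + 65
74 = 1×65 + 9
65 = 7×9 + 2
9 = 4×2 + 1
2 = 2×1 + 0
Back-substitute:
1 = 9 − 4·2
1 = −4·65 + 29·9
1 = 29·74 − 33·65
1 = −33·213 + 95·74
1 = 95·287 − 128·213
1 = −128·1648 + 735·287
So 287⁻¹ ≡ 735 (mod 1648).
Then x ≡ 735·1136 ≡ 1072 (mod 1648); the smallest non-negative solution is x = 1072.

1072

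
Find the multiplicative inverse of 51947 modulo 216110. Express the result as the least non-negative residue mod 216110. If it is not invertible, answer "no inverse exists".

gcd(216110, 51947) by repeated division:
216110 = 4·51947 + 8322
51947 = 6·8322 + 2015
8322 = 4·2015 + 262
2015 = 7·262 + 181
262 = 1·181 + 81
181 = 2·81 + 19
81 = 4·19 + 5
19 = 3·5 + 4
5 = 1·4 + 1
4 = 4·1 + 0
Since gcd(51947, 216110) = 1, back-substitute to write 1 as a combination:
1 = 5 − 4
1 = −19 + 4·5
1 = 4·81 − 17·19
1 = −17·181 + 38·81
1 = 38·262 − 55·181
1 = −55·2015 + 423·262
1 = 423·8322 − 1747·2015
1 = −1747·51947 + 10905·8322
1 = 10905·216110 − 45367·51947
Hence 51947⁻¹ ≡ -45367 ≡ 170743 (mod 216110).

170743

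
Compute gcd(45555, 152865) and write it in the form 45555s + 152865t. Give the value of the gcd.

Apply Euclid's algorithm to 152865 and 45555:
152865 = 3*45555 + 16200
45555 = 2*16200 + 13155
16200 = 1*13155 + 3045
13155 = 4*3045 + 975
3045 = 3*975 + 120
975 = 8*120 + 15
120 = 8*15 + 0
gcd(45555, 152865) = 15.
Working backward:
15 = 975 − 8·120
15 = −8·3045 + 25·975
15 = 25·13155 − 108·3045
15 = −108·16200 + 133·13155
15 = 133·45555 − 374·16200
15 = −374·152865 + 1255·45555
So 15 = (-374)·152865 + (1255)·45555.

15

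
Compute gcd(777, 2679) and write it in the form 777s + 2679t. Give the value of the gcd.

3

Apply Euclid's algorithm to 2679 and 777:
2679 = 3·777 + 348
777 = 2·348 + 81
348 = 4·81 + 24
81 = 3·24 + 9
24 = 2·9 + 6
9 = 1·6 + 3
6 = 2·3 + 0
gcd(777, 2679) = 3.
Express as a combination:
3 = 9 − 6
3 = −24 + 3·9
3 = 3·81 − 10·24
3 = −10·348 + 43·81
3 = 43·777 − 96·348
3 = −96·2679 + 331·777
So 3 = (-96)·2679 + (331)·777.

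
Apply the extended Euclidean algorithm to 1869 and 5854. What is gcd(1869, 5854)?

Euclidean algorithm:
5854 = 3·1869 + 247
1869 = 7·247 + 140
247 = 1·140 + 107
140 = 1·107 + 33
107 = 3·33 + 8
33 = 4·8 + 1
8 = 8·1 + 0
gcd(1869, 5854) = 1.
Back-substituting:
1 = 33 − 4·8
1 = −4·107 + 13·33
1 = 13·140 − 17·107
1 = −17·247 + 30·140
1 = 30·1869 − 227·247
1 = −227·5854 + 711·1869
So 1 = (-227)·5854 + (711)·1869.

1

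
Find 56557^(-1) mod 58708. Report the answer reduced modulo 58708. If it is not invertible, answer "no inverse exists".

39821

gcd(58708, 56557) by repeated division:
58708 = 1*56557 + 2151
56557 = 26*2151 + 631
2151 = 3*631 + 258
631 = 2*258 + 115
258 = 2*115 + 28
115 = 4*28 + 3
28 = 9*3 + 1
3 = 3*1 + 0
The gcd is 1. Working backward:
1 = 28 − 9·3
1 = −9·115 + 37·28
1 = 37·258 − 83·115
1 = −83·631 + 203·258
1 = 203·2151 − 692·631
1 = −692·56557 + 18195·2151
1 = 18195·58708 − 18887·56557
Hence 56557⁻¹ ≡ -18887 ≡ 39821 (mod 58708).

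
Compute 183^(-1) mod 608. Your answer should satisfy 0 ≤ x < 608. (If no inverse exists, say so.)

103

Extended Euclidean algorithm:
608 = 3·183 + 59
183 = 3·59 + 6
59 = 9·6 + 5
6 = 1·5 + 1
5 = 5·1 + 0
The gcd is 1. Working backward:
1 = 6 − 5
1 = −59 + 10·6
1 = 10·183 − 31·59
1 = −31·608 + 103·183
So 183·103 ≡ 1 (mod 608).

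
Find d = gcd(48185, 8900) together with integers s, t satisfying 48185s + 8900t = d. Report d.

Repeated division:
48185 = 5·8900 + 3685
8900 = 2·3685 + 1530
3685 = 2·1530 + 625
1530 = 2·625 + 280
625 = 2·280 + 65
280 = 4·65 + 20
65 = 3·20 + 5
20 = 4·5 + 0
gcd(48185, 8900) = 5.
Working backward:
5 = 65 − 3·20
5 = −3·280 + 13·65
5 = 13·625 − 29·280
5 = −29·1530 + 71·625
5 = 71·3685 − 171·1530
5 = −171·8900 + 413·3685
5 = 413·48185 − 2236·8900
So 5 = (413)·48185 + (-2236)·8900.

5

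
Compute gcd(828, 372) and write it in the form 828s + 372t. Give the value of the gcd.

12

Euclidean algorithm:
828 = 2·372 + 84
372 = 4·84 + 36
84 = 2·36 + 12
36 = 3·12 + 0
gcd(828, 372) = 12.
Express as a combination:
12 = 84 − 2·36
12 = −2·372 + 9·84
12 = 9·828 − 20·372
So 12 = (9)·828 + (-20)·372.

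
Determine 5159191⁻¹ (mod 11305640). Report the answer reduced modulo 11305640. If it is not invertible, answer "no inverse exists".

Apply the Euclidean algorithm to 11305640 and 5159191:
11305640 = 2·5159191 + 987258
5159191 = 5·987258 + 222901
987258 = 4·222901 + 95654
222901 = 2·95654 + 31593
95654 = 3·31593 + 875
31593 = 36·875 + 93
875 = 9·93 + 38
93 = 2·38 + 17
38 = 2·17 + 4
17 = 4·4 + 1
4 = 4·1 + 0
gcd = 1, so the inverse exists. Back-substitute:
1 = 17 − 4·4
1 = −4·38 + 9·17
1 = 9·93 − 22·38
1 = −22·875 + 207·93
1 = 207·31593 − 7474·875
1 = −7474·95654 + 22629·31593
1 = 22629·222901 − 52732·95654
1 = −52732·987258 + 233557·222901
1 = 233557·5159191 − 1220517·987258
1 = −1220517·11305640 + 2674591·5159191
So 5159191·2674591 ≡ 1 (mod 11305640).

2674591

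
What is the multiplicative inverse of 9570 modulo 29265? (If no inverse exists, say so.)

Compute gcd(9570, 29265):
29265 = 3*9570 + 555
9570 = 17*555 + 135
555 = 4*135 + 15
135 = 9*15 + 0
The gcd is 15, not 1, hence no inverse exists.

no inverse exists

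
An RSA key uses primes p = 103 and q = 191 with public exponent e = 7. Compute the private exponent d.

13843

φ(n) = (p−1)(q−1) = 102·190 = 19380.
Need d with 7·d ≡ 1 (mod 19380). Apply the extended Euclidean algorithm:
19380 = 2768·7 + 4
7 = 1·4 + 3
4 = 1·3 + 1
3 = 3·1 + 0
Back-substitute:
1 = 4 − 3
1 = −7 + 2·4
1 = 2·19380 − 5537·7
So 7·(-5537) ≡ 1 (mod 19380), hence d ≡ -5537 ≡ 13843 (mod 19380).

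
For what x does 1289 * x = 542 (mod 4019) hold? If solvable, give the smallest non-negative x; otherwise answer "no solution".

First find gcd(1289, 4019):
4019 = 3×1289 + 152
1289 = 8×152 + 73
152 = 2×73 + 6
73 = 12×6 + 1
6 = 6×1 + 0
gcd = 1, so a unique solution mod 4019 exists.
Back-substitute for the Bézout coefficients:
1 = 73 − 12·6
1 = −12·152 + 25·73
1 = 25·1289 − 212·152
1 = −212·4019 + 661·1289
So 1289·(661) ≡ 1 (mod 4019), giving 1289⁻¹ ≡ 661.
x ≡ 1289⁻¹·542 ≡ 661·542 ≡ 571 (mod 4019).

571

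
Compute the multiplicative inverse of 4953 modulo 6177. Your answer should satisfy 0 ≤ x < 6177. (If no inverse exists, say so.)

Compute gcd(4953, 6177):
6177 = 1*4953 + 1224
4953 = 4*1224 + 57
1224 = 21*57 + 27
57 = 2*27 + 3
27 = 9*3 + 0
gcd(4953, 6177) = 3 ≠ 1, so 4953 has no multiplicative inverse modulo 6177.

no inverse exists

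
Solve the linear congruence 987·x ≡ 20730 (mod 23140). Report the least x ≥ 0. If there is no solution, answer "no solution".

22950

First find gcd(987, 23140):
23140 = 23×987 + 439
987 = 2×439 + 109
439 = 4×109 + 3
109 = 36×3 + 1
3 = 3×1 + 0
gcd = 1, so a unique solution mod 23140 exists.
Back-substitute for the Bézout coefficients:
1 = 109 − 36·3
1 = −36·439 + 145·109
1 = 145·987 − 326·439
1 = −326·23140 + 7643·987
So 987·(7643) ≡ 1 (mod 23140), giving 987⁻¹ ≡ 7643.
x ≡ 987⁻¹·20730 ≡ 7643·20730 ≡ 22950 (mod 23140).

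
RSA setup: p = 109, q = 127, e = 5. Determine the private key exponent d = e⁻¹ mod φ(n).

φ(n) = (p−1)(q−1) = 108·126 = 13608.
Need d with 5·d ≡ 1 (mod 13608). Apply the extended Euclidean algorithm:
13608 = 2721*5 + 3
5 = 1*3 + 2
3 = 1*2 + 1
2 = 2*1 + 0
Back-substitute:
1 = 3 − 2
1 = −5 + 2·3
1 = 2·13608 − 5443·5
So 5·(-5443) ≡ 1 (mod 13608), hence d ≡ -5443 ≡ 8165 (mod 13608).

8165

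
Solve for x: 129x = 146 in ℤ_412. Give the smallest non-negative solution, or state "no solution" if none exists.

First find gcd(129, 412):
412 = 3×129 + 25
129 = 5×25 + 4
25 = 6×4 + 1
4 = 4×1 + 0
gcd = 1, so a unique solution mod 412 exists.
Back-substitute for the Bézout coefficients:
1 = 25 − 6·4
1 = −6·129 + 31·25
1 = 31·412 − 99·129
So 129·(-99) ≡ 1 (mod 412), giving 129⁻¹ ≡ 313.
x ≡ 129⁻¹·146 ≡ 313·146 ≡ 378 (mod 412).

378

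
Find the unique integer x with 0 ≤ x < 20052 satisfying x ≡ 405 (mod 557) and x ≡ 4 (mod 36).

13216

Write x = 405 + 557·k. Then 557·k ≡ 4 − 405 ≡ 31 (mod 36).
Need 557⁻¹ mod 36. Extended Euclid on (36, 17):
36 = 2×17 + 2
17 = 8×2 + 1
2 = 2×1 + 0
Back-substitute:
1 = 17 − 8·2
1 = −8·36 + 17·17
557⁻¹ ≡ 17 (mod 36), so k ≡ 17·31 ≡ 23 (mod 36).
x = 405 + 557·23 = 13216.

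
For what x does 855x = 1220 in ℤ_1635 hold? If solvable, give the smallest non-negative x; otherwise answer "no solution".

no solution

gcd(855, 1635):
1635 = 1×855 + 780
855 = 1×780 + 75
780 = 10×75 + 30
75 = 2×30 + 15
30 = 2×15 + 0
gcd = 15, but 15 ∤ 1220, so the congruence has no solution.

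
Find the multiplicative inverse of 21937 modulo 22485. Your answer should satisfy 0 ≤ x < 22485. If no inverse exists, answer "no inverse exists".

5293

Run Euclid on (22485, 21937):
22485 = 1×21937 + 548
21937 = 40×548 + 17
548 = 32×17 + 4
17 = 4×4 + 1
4 = 4×1 + 0
Since gcd(21937, 22485) = 1, back-substitute to write 1 as a combination:
1 = 17 − 4·4
1 = −4·548 + 129·17
1 = 129·21937 − 5164·548
1 = −5164·22485 + 5293·21937
So 21937·5293 ≡ 1 (mod 22485).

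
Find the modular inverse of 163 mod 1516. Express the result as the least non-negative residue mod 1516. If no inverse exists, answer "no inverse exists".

1423

Run Euclid on (1516, 163):
1516 = 9×163 + 49
163 = 3×49 + 16
49 = 3×16 + 1
16 = 16×1 + 0
gcd = 1, so the inverse exists. Back-substitute:
1 = 49 − 3·16
1 = −3·163 + 10·49
1 = 10·1516 − 93·163
Thus 163·(-93) ≡ 1 (mod 1516); reducing, -93 mod 1516 = 1423.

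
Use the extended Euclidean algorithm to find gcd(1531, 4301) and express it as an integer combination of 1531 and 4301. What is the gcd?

Repeated division:
4301 = 2·1531 + 1239
1531 = 1·1239 + 292
1239 = 4·292 + 71
292 = 4·71 + 8
71 = 8·8 + 7
8 = 1·7 + 1
7 = 7·1 + 0
gcd(1531, 4301) = 1.
Working backward:
1 = 8 − 7
1 = −71 + 9·8
1 = 9·292 − 37·71
1 = −37·1239 + 157·292
1 = 157·1531 − 194·1239
1 = −194·4301 + 545·1531
So 1 = (-194)·4301 + (545)·1531.

1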